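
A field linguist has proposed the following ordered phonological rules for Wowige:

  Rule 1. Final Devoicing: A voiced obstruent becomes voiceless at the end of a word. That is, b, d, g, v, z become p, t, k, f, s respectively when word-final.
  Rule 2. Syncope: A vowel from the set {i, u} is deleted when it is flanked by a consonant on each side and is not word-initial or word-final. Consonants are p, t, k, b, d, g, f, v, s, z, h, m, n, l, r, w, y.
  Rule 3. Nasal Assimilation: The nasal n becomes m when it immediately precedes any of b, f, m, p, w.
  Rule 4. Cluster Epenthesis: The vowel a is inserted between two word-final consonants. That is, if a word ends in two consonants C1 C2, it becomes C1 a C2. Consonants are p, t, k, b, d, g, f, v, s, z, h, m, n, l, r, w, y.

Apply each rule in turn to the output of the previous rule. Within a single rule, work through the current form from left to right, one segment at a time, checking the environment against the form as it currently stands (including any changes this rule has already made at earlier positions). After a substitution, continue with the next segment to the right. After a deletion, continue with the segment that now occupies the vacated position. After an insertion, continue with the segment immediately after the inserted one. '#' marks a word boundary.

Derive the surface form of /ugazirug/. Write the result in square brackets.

[ugazrak]

Rule 1 Final Devoicing: [ugazirug] → [ugaziruk]
Rule 2 Syncope: [ugaziruk] → [ugazrk]
Rule 3 Nasal Assimilation: no change — [ugazrk]
Rule 4 Cluster Epenthesis: [ugazrk] → [ugazrak]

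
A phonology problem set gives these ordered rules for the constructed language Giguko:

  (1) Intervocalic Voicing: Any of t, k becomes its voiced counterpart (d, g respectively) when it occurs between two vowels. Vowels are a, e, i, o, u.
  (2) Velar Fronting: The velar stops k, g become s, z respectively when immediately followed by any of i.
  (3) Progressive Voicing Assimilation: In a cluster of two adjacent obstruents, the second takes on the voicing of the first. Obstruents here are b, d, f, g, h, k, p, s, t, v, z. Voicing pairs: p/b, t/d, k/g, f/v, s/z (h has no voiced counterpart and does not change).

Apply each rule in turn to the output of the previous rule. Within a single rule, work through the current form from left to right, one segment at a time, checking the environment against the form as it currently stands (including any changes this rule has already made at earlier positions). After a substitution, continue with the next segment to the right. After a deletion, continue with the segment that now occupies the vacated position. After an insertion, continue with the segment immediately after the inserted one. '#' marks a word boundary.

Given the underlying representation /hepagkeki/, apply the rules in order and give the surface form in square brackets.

[hepaggezi]

(1) Intervocalic Voicing: [hepagkeki] → [hepagkegi]
(2) Velar Fronting: [hepagkegi] → [hepagkezi]
(3) Progressive Voicing Assimilation: [hepagkezi] → [hepaggezi]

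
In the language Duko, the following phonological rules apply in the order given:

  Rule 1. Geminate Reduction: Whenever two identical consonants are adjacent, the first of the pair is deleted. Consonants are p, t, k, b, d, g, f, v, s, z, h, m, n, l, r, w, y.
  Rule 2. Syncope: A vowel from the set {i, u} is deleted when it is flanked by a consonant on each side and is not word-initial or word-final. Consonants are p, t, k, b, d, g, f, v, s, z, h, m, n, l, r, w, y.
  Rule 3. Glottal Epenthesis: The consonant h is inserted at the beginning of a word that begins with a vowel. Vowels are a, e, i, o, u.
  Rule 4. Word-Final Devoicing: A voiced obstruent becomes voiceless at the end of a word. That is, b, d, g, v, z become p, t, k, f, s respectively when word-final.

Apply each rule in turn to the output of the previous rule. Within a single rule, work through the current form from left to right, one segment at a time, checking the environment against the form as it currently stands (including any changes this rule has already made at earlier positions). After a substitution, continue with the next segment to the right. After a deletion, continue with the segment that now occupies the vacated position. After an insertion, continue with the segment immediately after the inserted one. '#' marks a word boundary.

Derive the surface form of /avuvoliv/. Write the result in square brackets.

[havvolf]

Rule 1 Geminate Reduction: no change — [avuvoliv]
Rule 2 Syncope: [avuvoliv] → [avvolv]
Rule 3 Glottal Epenthesis: [avvolv] → [havvolv]
Rule 4 Word-Final Devoicing: [havvolv] → [havvolf]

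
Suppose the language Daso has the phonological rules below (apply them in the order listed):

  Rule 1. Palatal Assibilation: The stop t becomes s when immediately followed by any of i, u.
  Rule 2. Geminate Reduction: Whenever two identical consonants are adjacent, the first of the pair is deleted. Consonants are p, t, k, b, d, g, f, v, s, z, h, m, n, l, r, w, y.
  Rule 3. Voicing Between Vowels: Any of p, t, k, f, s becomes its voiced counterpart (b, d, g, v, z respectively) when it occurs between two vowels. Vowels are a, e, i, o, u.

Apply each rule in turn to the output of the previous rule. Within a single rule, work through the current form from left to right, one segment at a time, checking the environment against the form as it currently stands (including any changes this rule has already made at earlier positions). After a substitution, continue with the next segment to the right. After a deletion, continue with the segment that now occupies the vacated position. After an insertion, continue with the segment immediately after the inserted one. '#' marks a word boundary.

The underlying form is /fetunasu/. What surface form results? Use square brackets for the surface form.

Rule 1 Palatal Assibilation: [fetunasu] → [fesunasu]
Rule 2 Geminate Reduction: no change — [fesunasu]
Rule 3 Voicing Between Vowels: [fesunasu] → [fezunazu]

[fezunazu]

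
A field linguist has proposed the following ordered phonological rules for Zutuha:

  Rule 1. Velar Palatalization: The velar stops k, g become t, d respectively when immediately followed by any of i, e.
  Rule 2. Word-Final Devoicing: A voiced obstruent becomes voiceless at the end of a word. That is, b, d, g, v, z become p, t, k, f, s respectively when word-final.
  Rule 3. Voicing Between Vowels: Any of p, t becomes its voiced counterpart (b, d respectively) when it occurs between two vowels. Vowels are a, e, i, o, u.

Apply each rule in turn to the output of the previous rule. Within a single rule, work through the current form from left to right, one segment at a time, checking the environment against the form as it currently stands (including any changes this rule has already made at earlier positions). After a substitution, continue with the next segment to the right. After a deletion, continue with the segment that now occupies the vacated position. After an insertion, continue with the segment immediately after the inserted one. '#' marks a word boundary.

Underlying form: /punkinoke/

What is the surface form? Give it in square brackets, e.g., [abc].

Rule 1 Velar Palatalization: [punkinoke] → [puntinote]
Rule 2 Word-Final Devoicing: no change — [puntinote]
Rule 3 Voicing Between Vowels: [puntinote] → [puntinode]

[puntinode]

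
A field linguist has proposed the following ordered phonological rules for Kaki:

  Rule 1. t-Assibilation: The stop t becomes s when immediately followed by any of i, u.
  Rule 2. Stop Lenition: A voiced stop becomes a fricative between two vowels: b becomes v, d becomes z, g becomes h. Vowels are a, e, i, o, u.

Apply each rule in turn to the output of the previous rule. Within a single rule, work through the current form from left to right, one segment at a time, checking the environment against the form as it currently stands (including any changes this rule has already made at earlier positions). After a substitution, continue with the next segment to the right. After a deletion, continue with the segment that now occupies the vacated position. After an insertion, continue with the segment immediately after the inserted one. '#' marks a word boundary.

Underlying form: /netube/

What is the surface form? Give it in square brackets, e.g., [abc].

[nesuve]

Rule 1 t-Assibilation: [netube] → [nesube]
Rule 2 Stop Lenition: [nesube] → [nesuve]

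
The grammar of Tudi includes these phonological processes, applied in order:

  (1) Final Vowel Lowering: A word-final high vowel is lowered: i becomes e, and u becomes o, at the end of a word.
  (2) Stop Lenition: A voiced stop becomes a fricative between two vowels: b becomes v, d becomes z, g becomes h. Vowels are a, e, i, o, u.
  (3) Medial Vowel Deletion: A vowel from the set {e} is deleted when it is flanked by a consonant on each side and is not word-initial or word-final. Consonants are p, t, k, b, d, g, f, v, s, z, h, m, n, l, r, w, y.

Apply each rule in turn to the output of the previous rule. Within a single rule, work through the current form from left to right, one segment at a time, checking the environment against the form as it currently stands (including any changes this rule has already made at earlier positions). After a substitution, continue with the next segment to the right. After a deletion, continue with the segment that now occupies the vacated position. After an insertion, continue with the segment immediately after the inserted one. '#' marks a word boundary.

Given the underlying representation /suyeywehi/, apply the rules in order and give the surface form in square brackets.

[suyywhe]

(1) Final Vowel Lowering: [suyeywehi] → [suyeywehe]
(2) Stop Lenition: no change — [suyeywehe]
(3) Medial Vowel Deletion: [suyeywehe] → [suyywhe]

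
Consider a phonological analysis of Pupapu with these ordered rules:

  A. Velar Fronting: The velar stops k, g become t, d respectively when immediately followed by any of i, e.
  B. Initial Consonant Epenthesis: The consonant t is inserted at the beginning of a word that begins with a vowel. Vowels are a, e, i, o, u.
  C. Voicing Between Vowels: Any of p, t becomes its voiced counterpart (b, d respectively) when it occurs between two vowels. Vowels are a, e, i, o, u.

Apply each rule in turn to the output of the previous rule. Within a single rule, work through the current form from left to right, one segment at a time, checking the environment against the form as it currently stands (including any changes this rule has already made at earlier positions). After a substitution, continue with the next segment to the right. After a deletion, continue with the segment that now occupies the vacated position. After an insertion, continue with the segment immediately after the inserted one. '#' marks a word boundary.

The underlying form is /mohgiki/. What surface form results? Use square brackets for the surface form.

[mohdidi]

A Velar Fronting: [mohgiki] → [mohditi]
B Initial Consonant Epenthesis: no change — [mohditi]
C Voicing Between Vowels: [mohditi] → [mohdidi]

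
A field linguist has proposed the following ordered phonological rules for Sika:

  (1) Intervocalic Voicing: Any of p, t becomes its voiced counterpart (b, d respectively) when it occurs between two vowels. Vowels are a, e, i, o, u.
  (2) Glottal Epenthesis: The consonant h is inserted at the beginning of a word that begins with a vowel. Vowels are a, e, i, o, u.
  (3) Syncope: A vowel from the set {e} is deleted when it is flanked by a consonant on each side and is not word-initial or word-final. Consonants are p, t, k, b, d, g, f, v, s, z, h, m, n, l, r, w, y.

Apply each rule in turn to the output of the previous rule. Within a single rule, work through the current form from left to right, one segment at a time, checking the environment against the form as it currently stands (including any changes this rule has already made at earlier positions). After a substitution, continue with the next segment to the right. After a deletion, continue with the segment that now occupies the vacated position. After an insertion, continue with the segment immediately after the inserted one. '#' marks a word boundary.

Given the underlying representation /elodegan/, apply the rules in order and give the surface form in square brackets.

[hlodgan]

(1) Intervocalic Voicing: no change — [elodegan]
(2) Glottal Epenthesis: [elodegan] → [helodegan]
(3) Syncope: [helodegan] → [hlodgan]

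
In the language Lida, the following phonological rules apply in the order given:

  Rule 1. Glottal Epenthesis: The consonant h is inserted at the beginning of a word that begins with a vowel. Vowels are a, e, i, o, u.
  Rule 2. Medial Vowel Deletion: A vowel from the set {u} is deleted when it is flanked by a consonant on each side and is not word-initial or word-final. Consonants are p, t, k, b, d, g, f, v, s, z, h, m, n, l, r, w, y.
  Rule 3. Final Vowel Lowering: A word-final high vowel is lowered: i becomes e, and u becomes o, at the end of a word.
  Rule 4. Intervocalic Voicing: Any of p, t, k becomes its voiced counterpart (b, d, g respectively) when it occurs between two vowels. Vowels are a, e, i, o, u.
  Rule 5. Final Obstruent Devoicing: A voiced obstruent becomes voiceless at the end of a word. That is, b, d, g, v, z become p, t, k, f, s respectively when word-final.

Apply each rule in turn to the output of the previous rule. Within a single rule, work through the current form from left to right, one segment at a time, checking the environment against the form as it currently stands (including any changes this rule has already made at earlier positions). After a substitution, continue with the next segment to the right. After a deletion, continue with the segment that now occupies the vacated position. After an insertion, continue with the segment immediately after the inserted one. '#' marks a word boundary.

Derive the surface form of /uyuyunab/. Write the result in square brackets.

Rule 1 Glottal Epenthesis: [uyuyunab] → [huyuyunab]
Rule 2 Medial Vowel Deletion: [huyuyunab] → [hyynab]
Rule 3 Final Vowel Lowering: no change — [hyynab]
Rule 4 Intervocalic Voicing: no change — [hyynab]
Rule 5 Final Obstruent Devoicing: [hyynab] → [hyynap]

[hyynap]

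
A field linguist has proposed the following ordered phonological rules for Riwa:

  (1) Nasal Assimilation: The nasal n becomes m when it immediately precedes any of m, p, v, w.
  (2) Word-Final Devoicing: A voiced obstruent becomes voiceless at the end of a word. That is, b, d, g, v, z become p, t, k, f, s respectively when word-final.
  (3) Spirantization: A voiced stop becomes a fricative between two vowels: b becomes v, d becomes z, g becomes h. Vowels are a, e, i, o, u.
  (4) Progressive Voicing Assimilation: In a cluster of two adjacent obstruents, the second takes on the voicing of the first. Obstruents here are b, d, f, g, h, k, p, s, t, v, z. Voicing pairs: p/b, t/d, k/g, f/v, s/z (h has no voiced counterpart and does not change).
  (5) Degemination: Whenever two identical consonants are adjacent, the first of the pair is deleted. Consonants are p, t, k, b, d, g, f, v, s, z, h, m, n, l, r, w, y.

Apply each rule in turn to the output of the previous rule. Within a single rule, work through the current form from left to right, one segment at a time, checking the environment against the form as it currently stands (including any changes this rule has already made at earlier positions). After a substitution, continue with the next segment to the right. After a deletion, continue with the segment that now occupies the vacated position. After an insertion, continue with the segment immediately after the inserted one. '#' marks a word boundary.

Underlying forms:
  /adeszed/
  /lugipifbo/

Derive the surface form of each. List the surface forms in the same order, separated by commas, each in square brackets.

[azeset], [luhipifpo]

/adeszed/:
  (1) Nasal Assimilation: no change — [adeszed]
  (2) Word-Final Devoicing: [adeszed] → [adeszet]
  (3) Spirantization: [adeszet] → [azeszet]
  (4) Progressive Voicing Assimilation: [azeszet] → [azesset]
  (5) Degemination: [azesset] → [azeset]
/lugipifbo/:
  (1) Nasal Assimilation: no change — [lugipifbo]
  (2) Word-Final Devoicing: no change — [lugipifbo]
  (3) Spirantization: [lugipifbo] → [luhipifbo]
  (4) Progressive Voicing Assimilation: [luhipifbo] → [luhipifpo]
  (5) Degemination: no change — [luhipifpo]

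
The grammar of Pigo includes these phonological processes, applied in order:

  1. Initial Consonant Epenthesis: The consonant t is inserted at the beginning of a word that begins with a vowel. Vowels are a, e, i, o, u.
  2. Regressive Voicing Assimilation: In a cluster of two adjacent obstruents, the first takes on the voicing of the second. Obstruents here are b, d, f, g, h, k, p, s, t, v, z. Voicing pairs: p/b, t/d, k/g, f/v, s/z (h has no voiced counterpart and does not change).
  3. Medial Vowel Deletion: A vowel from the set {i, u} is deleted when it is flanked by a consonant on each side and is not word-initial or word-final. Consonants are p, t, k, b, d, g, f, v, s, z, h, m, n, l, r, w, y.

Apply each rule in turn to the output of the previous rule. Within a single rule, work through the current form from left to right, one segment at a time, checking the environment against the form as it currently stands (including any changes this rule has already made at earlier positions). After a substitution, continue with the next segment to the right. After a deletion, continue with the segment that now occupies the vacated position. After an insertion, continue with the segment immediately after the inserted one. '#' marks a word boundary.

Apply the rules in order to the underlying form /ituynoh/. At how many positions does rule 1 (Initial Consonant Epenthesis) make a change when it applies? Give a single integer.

1

1 Initial Consonant Epenthesis: [ituynoh] → [tituynoh]
2 Regressive Voicing Assimilation: no change — [tituynoh]
3 Medial Vowel Deletion: [tituynoh] → [ttynoh]
Rule 1 changed 1 position(s).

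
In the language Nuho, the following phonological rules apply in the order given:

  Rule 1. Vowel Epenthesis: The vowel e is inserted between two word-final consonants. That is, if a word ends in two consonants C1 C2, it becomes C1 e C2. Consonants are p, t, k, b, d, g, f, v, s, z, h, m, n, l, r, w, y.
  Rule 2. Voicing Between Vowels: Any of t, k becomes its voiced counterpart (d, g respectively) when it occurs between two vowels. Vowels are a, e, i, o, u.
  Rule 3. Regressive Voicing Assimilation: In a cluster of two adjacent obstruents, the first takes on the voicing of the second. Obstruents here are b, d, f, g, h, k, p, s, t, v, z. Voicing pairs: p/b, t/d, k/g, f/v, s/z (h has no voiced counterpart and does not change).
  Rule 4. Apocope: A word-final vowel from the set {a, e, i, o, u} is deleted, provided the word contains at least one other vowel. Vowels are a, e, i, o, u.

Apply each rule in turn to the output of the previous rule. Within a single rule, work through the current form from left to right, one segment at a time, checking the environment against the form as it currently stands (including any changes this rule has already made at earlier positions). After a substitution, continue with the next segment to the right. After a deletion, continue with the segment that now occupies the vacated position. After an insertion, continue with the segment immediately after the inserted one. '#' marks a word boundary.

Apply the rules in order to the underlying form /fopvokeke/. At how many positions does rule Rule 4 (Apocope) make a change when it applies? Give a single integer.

1

Rule 1 Vowel Epenthesis: no change — [fopvokeke]
Rule 2 Voicing Between Vowels: [fopvokeke] → [fopvogege]
Rule 3 Regressive Voicing Assimilation: [fopvogege] → [fobvogege]
Rule 4 Apocope: [fobvogege] → [fobvogeg]
Rule Rule 4 changed 1 position(s).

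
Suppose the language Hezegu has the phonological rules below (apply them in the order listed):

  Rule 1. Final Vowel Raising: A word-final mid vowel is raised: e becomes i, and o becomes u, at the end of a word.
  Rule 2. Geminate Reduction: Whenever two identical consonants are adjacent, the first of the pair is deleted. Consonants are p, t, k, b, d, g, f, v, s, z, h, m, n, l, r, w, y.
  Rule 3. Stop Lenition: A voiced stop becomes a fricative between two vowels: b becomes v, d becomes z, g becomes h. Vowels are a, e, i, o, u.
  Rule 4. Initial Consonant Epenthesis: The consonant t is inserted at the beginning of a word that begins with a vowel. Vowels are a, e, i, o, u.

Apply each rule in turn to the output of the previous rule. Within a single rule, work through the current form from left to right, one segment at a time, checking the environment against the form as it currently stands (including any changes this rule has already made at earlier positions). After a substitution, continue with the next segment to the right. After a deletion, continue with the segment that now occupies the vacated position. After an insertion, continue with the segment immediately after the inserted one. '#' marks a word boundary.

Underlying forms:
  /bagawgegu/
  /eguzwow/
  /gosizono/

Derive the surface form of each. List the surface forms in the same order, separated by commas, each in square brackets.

[bahawgehu], [tehuzwow], [gosizonu]

/bagawgegu/:
  Rule 1 Final Vowel Raising: no change — [bagawgegu]
  Rule 2 Geminate Reduction: no change — [bagawgegu]
  Rule 3 Stop Lenition: [bagawgegu] → [bahawgehu]
  Rule 4 Initial Consonant Epenthesis: no change — [bahawgehu]
/eguzwow/:
  Rule 1 Final Vowel Raising: no change — [eguzwow]
  Rule 2 Geminate Reduction: no change — [eguzwow]
  Rule 3 Stop Lenition: [eguzwow] → [ehuzwow]
  Rule 4 Initial Consonant Epenthesis: [ehuzwow] → [tehuzwow]
/gosizono/:
  Rule 1 Final Vowel Raising: [gosizono] → [gosizonu]
  Rule 2 Geminate Reduction: no change — [gosizonu]
  Rule 3 Stop Lenition: no change — [gosizonu]
  Rule 4 Initial Consonant Epenthesis: no change — [gosizonu]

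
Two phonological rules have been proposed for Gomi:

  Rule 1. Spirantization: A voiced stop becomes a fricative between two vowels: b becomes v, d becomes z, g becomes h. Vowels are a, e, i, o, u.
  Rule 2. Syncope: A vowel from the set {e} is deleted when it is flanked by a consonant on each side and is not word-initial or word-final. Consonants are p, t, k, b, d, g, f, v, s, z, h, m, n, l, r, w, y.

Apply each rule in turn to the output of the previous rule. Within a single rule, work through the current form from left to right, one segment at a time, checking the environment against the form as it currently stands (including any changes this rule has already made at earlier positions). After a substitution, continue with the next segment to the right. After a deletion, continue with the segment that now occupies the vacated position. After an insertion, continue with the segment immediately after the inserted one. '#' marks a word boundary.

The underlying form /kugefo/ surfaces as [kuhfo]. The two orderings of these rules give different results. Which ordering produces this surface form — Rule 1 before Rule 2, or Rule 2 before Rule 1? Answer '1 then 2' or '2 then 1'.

1 then 2

Order 1 then 2:
  1 Spirantization: [kugefo] → [kuhefo]
  2 Syncope: [kuhefo] → [kuhfo]
  result: [kuhfo]
Order 2 then 1:
  2 Syncope: [kugefo] → [kugfo]
  1 Spirantization: no change — [kugfo]
  result: [kugfo]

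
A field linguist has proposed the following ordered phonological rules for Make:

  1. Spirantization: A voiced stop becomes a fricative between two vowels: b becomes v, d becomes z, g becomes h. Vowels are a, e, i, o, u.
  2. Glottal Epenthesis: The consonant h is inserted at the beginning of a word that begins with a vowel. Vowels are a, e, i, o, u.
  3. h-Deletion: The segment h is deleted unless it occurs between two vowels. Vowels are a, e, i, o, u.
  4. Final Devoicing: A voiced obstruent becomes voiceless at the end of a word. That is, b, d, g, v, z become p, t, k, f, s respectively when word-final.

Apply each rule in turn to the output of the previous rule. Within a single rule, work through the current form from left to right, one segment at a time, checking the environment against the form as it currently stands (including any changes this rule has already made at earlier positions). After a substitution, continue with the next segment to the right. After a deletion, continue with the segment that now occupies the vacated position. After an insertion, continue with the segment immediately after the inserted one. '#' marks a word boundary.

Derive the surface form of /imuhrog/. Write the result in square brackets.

1 Spirantization: no change — [imuhrog]
2 Glottal Epenthesis: [imuhrog] → [himuhrog]
3 h-Deletion: [himuhrog] → [imurog]
4 Final Devoicing: [imurog] → [imurok]

[imurok]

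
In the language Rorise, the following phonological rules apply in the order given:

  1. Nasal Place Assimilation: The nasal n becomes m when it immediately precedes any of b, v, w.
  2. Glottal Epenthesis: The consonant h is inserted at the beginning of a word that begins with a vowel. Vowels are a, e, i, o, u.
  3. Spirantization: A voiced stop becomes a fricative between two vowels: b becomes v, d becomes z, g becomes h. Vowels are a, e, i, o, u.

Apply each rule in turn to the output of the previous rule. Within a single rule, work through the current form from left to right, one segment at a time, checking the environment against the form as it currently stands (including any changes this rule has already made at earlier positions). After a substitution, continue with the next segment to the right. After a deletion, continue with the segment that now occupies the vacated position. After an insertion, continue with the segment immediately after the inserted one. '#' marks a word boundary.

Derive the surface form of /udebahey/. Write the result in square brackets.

[huzevahey]

1 Nasal Place Assimilation: no change — [udebahey]
2 Glottal Epenthesis: [udebahey] → [hudebahey]
3 Spirantization: [hudebahey] → [huzevahey]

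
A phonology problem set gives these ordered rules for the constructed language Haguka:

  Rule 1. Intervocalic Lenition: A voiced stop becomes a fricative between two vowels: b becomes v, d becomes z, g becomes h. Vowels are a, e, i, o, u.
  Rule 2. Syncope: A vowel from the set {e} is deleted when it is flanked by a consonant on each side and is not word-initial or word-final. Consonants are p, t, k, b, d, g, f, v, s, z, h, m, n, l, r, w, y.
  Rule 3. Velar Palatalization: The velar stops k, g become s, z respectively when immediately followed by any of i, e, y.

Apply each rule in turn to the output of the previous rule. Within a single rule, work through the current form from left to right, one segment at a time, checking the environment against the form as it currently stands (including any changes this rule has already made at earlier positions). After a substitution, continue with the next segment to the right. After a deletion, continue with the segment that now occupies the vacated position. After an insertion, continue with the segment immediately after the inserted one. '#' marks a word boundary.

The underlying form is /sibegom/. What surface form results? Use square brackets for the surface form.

Rule 1 Intervocalic Lenition: [sibegom] → [sivehom]
Rule 2 Syncope: [sivehom] → [sivhom]
Rule 3 Velar Palatalization: no change — [sivhom]

[sivhom]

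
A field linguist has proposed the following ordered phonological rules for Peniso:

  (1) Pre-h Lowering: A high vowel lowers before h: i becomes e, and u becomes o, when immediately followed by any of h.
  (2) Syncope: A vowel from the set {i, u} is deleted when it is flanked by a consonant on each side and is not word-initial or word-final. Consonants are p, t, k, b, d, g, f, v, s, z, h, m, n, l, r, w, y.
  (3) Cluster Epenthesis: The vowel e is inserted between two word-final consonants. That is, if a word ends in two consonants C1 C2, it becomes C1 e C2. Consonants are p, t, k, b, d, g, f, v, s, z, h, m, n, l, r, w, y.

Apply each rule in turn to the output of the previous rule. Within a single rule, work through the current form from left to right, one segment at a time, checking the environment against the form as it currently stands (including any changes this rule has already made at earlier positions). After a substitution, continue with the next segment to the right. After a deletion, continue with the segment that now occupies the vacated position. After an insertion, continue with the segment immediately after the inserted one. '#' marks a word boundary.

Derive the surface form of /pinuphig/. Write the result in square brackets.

(1) Pre-h Lowering: no change — [pinuphig]
(2) Syncope: [pinuphig] → [pnphg]
(3) Cluster Epenthesis: [pnphg] → [pnpheg]

[pnpheg]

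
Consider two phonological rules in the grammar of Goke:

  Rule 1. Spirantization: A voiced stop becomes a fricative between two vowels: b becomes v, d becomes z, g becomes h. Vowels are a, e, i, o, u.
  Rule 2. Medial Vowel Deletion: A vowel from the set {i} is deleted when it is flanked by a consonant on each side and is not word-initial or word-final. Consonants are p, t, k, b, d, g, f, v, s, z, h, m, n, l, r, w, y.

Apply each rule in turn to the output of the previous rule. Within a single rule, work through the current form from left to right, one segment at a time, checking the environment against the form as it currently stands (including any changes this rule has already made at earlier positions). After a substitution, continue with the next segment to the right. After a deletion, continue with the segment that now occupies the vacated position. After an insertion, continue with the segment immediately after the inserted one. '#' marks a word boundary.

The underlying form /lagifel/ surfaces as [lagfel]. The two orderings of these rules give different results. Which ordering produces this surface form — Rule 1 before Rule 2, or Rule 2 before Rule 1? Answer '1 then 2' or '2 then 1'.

Order 1 then 2:
  1 Spirantization: [lagifel] → [lahifel]
  2 Medial Vowel Deletion: [lahifel] → [lahfel]
  result: [lahfel]
Order 2 then 1:
  2 Medial Vowel Deletion: [lagifel] → [lagfel]
  1 Spirantization: no change — [lagfel]
  result: [lagfel]

2 then 1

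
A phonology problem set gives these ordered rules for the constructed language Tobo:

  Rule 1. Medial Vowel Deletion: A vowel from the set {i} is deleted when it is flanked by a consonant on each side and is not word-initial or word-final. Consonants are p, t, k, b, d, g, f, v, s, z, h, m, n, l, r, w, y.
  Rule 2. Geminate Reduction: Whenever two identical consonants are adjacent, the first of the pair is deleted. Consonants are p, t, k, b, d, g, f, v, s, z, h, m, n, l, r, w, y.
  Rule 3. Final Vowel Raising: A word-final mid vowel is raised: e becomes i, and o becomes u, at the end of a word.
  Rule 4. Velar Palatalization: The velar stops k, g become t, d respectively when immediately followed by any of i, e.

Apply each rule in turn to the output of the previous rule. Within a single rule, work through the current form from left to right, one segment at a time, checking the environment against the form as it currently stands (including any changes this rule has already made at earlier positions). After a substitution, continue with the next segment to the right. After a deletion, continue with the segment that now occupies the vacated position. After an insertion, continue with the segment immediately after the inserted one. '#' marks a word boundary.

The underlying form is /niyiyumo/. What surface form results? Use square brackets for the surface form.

[nyumu]

Rule 1 Medial Vowel Deletion: [niyiyumo] → [nyyumo]
Rule 2 Geminate Reduction: [nyyumo] → [nyumo]
Rule 3 Final Vowel Raising: [nyumo] → [nyumu]
Rule 4 Velar Palatalization: no change — [nyumu]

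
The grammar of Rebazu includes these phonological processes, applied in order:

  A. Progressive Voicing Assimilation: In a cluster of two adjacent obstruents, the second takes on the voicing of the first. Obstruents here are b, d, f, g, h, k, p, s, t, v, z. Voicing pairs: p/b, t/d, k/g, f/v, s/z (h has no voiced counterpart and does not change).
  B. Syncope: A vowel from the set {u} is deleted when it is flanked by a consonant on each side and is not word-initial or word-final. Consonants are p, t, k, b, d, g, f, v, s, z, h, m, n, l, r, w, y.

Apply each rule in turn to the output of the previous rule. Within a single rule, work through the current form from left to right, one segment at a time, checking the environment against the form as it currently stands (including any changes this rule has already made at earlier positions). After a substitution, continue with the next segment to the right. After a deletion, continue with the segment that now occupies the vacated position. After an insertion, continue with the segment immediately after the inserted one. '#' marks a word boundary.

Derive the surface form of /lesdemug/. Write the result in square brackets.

[lestemg]

A Progressive Voicing Assimilation: [lesdemug] → [lestemug]
B Syncope: [lestemug] → [lestemg]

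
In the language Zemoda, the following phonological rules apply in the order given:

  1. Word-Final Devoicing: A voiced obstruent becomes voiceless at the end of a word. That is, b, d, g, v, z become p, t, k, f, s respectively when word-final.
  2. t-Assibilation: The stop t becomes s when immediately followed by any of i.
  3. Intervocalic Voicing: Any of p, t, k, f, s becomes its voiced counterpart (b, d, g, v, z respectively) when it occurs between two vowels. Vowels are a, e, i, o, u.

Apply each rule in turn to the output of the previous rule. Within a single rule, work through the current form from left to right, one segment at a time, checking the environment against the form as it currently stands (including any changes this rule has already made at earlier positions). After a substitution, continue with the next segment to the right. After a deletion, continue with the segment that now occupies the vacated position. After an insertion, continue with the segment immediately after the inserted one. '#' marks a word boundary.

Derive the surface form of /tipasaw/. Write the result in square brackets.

1 Word-Final Devoicing: no change — [tipasaw]
2 t-Assibilation: [tipasaw] → [sipasaw]
3 Intervocalic Voicing: [sipasaw] → [sibazaw]

[sibazaw]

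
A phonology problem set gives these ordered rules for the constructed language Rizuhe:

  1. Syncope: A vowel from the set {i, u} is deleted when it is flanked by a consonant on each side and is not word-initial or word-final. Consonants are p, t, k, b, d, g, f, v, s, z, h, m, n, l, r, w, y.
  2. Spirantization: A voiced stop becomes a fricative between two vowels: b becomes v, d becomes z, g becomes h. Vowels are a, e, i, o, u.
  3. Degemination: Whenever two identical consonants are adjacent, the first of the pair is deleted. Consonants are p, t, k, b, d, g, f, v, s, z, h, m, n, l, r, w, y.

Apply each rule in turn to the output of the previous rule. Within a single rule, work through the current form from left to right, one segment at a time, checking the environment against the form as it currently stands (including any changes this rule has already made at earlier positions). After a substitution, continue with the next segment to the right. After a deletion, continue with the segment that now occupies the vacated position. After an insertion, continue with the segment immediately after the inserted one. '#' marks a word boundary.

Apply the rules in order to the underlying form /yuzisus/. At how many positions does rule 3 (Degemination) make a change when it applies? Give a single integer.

1 Syncope: [yuzisus] → [yzss]
2 Spirantization: no change — [yzss]
3 Degemination: [yzss] → [yzs]
Rule 3 changed 1 position(s).

1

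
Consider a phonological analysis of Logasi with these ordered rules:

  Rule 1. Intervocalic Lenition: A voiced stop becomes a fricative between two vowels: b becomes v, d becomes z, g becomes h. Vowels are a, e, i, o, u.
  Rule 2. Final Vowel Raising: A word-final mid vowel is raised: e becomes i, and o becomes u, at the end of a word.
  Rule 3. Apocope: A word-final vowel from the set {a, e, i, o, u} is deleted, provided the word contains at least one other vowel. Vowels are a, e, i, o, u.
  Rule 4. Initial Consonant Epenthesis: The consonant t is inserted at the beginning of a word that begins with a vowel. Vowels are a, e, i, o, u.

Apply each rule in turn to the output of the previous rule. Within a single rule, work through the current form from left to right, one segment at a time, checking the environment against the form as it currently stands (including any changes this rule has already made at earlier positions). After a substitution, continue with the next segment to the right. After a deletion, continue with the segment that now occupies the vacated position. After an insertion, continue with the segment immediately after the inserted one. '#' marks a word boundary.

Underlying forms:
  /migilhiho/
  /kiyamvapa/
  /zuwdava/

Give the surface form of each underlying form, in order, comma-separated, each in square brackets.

[mihilhih], [kiyamvap], [zuwdav]

/migilhiho/:
  Rule 1 Intervocalic Lenition: [migilhiho] → [mihilhiho]
  Rule 2 Final Vowel Raising: [mihilhiho] → [mihilhihu]
  Rule 3 Apocope: [mihilhihu] → [mihilhih]
  Rule 4 Initial Consonant Epenthesis: no change — [mihilhih]
/kiyamvapa/:
  Rule 1 Intervocalic Lenition: no change — [kiyamvapa]
  Rule 2 Final Vowel Raising: no change — [kiyamvapa]
  Rule 3 Apocope: [kiyamvapa] → [kiyamvap]
  Rule 4 Initial Consonant Epenthesis: no change — [kiyamvap]
/zuwdava/:
  Rule 1 Intervocalic Lenition: no change — [zuwdava]
  Rule 2 Final Vowel Raising: no change — [zuwdava]
  Rule 3 Apocope: [zuwdava] → [zuwdav]
  Rule 4 Initial Consonant Epenthesis: no change — [zuwdav]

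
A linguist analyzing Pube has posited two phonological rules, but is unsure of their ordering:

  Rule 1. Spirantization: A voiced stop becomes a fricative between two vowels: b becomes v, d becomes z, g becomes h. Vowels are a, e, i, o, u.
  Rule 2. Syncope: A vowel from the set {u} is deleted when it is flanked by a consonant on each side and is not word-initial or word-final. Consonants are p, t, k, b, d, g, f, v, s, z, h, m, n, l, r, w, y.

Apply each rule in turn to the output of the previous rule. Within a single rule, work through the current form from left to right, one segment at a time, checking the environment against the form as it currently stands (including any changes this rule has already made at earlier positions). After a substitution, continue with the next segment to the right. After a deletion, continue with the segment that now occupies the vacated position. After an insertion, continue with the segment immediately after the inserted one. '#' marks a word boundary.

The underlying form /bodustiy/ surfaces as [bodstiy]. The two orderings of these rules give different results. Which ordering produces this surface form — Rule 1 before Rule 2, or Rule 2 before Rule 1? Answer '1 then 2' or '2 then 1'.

Order 1 then 2:
  1 Spirantization: [bodustiy] → [bozustiy]
  2 Syncope: [bozustiy] → [bozstiy]
  result: [bozstiy]
Order 2 then 1:
  2 Syncope: [bodustiy] → [bodstiy]
  1 Spirantization: no change — [bodstiy]
  result: [bodstiy]

2 then 1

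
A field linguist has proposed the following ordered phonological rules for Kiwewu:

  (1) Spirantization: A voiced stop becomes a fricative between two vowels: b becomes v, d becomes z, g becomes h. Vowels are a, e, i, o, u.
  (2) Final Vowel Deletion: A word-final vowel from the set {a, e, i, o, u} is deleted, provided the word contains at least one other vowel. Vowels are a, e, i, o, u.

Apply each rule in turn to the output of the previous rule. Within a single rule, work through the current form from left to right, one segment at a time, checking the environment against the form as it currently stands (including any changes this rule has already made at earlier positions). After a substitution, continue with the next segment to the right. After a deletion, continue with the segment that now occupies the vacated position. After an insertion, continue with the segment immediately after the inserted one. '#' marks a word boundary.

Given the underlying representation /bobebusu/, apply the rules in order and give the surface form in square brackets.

[bovevus]

(1) Spirantization: [bobebusu] → [bovevusu]
(2) Final Vowel Deletion: [bovevusu] → [bovevus]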